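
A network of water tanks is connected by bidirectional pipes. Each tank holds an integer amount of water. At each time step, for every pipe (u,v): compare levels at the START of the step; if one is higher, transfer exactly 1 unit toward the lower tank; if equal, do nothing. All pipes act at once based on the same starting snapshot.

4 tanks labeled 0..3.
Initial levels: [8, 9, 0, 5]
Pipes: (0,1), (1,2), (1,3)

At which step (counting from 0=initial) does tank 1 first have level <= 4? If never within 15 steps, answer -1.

Step 1: flows [1->0,1->2,1->3] -> levels [9 6 1 6]
Step 2: flows [0->1,1->2,1=3] -> levels [8 6 2 6]
Step 3: flows [0->1,1->2,1=3] -> levels [7 6 3 6]
Step 4: flows [0->1,1->2,1=3] -> levels [6 6 4 6]
Step 5: flows [0=1,1->2,1=3] -> levels [6 5 5 6]
Step 6: flows [0->1,1=2,3->1] -> levels [5 7 5 5]
Step 7: flows [1->0,1->2,1->3] -> levels [6 4 6 6]
Tank 1 first reaches <=4 at step 7

Answer: 7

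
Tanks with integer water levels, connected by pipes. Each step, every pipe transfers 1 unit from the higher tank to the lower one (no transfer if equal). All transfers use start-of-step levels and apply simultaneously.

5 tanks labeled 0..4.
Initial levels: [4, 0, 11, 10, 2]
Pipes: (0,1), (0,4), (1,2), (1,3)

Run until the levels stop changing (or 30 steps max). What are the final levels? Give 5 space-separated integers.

Step 1: flows [0->1,0->4,2->1,3->1] -> levels [2 3 10 9 3]
Step 2: flows [1->0,4->0,2->1,3->1] -> levels [4 4 9 8 2]
Step 3: flows [0=1,0->4,2->1,3->1] -> levels [3 6 8 7 3]
Step 4: flows [1->0,0=4,2->1,3->1] -> levels [4 7 7 6 3]
Step 5: flows [1->0,0->4,1=2,1->3] -> levels [4 5 7 7 4]
Step 6: flows [1->0,0=4,2->1,3->1] -> levels [5 6 6 6 4]
Step 7: flows [1->0,0->4,1=2,1=3] -> levels [5 5 6 6 5]
Step 8: flows [0=1,0=4,2->1,3->1] -> levels [5 7 5 5 5]
Step 9: flows [1->0,0=4,1->2,1->3] -> levels [6 4 6 6 5]
Step 10: flows [0->1,0->4,2->1,3->1] -> levels [4 7 5 5 6]
Step 11: flows [1->0,4->0,1->2,1->3] -> levels [6 4 6 6 5]
  -> period-2 cycle: step 11 state = step 9 state; never stabilizes
  -> state at step 30: (30-9) mod 2 = 1, same as step 10 -> [4 7 5 5 6]

Answer: 4 7 5 5 6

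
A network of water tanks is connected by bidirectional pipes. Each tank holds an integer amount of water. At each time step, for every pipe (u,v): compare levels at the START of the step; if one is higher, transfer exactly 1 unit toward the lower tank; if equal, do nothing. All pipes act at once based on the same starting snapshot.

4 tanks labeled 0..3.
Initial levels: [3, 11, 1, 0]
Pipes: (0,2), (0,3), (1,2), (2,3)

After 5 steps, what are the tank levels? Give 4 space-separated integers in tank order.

Step 1: flows [0->2,0->3,1->2,2->3] -> levels [1 10 2 2]
Step 2: flows [2->0,3->0,1->2,2=3] -> levels [3 9 2 1]
Step 3: flows [0->2,0->3,1->2,2->3] -> levels [1 8 3 3]
Step 4: flows [2->0,3->0,1->2,2=3] -> levels [3 7 3 2]
Step 5: flows [0=2,0->3,1->2,2->3] -> levels [2 6 3 4]

Answer: 2 6 3 4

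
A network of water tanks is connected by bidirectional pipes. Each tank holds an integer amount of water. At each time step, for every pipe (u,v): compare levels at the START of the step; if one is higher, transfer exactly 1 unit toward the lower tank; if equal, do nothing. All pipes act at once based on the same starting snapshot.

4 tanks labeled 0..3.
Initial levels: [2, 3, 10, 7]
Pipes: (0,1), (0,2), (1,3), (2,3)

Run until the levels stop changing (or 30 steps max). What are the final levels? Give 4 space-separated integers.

Step 1: flows [1->0,2->0,3->1,2->3] -> levels [4 3 8 7]
Step 2: flows [0->1,2->0,3->1,2->3] -> levels [4 5 6 7]
Step 3: flows [1->0,2->0,3->1,3->2] -> levels [6 5 6 5]
Step 4: flows [0->1,0=2,1=3,2->3] -> levels [5 6 5 6]
Step 5: flows [1->0,0=2,1=3,3->2] -> levels [6 5 6 5]
  -> period-2 cycle: step 5 state = step 3 state; never stabilizes
  -> state at step 30: (30-3) mod 2 = 1, same as step 4 -> [5 6 5 6]

Answer: 5 6 5 6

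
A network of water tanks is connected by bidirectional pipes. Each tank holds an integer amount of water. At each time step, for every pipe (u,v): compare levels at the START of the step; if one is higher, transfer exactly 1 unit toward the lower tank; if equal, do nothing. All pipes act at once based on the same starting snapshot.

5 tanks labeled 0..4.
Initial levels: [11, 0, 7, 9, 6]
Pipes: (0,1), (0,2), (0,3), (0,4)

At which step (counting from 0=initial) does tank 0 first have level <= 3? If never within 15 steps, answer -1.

Step 1: flows [0->1,0->2,0->3,0->4] -> levels [7 1 8 10 7]
Step 2: flows [0->1,2->0,3->0,0=4] -> levels [8 2 7 9 7]
Step 3: flows [0->1,0->2,3->0,0->4] -> levels [6 3 8 8 8]
Step 4: flows [0->1,2->0,3->0,4->0] -> levels [8 4 7 7 7]
Step 5: flows [0->1,0->2,0->3,0->4] -> levels [4 5 8 8 8]
Step 6: flows [1->0,2->0,3->0,4->0] -> levels [8 4 7 7 7]
  -> period-2 cycle (repeats step 4); tank 0 never drops to <=3
Tank 0 never reaches <=3 within 15 steps

Answer: -1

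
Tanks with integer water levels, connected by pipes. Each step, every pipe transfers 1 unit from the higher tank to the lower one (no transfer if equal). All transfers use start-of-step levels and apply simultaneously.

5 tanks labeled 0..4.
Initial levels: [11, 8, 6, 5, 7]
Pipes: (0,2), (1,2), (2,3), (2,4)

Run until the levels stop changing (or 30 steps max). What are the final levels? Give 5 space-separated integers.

Step 1: flows [0->2,1->2,2->3,4->2] -> levels [10 7 8 6 6]
Step 2: flows [0->2,2->1,2->3,2->4] -> levels [9 8 6 7 7]
Step 3: flows [0->2,1->2,3->2,4->2] -> levels [8 7 10 6 6]
Step 4: flows [2->0,2->1,2->3,2->4] -> levels [9 8 6 7 7]
  -> period-2 cycle: step 4 state = step 2 state; never stabilizes
  -> state at step 30: (30-2) mod 2 = 0, same as step 2 -> [9 8 6 7 7]

Answer: 9 8 6 7 7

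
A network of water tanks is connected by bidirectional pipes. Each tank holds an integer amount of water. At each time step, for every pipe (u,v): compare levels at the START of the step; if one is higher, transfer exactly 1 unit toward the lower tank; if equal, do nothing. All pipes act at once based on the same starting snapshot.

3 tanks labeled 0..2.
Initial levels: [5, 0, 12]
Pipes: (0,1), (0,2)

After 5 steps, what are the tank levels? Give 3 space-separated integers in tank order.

Answer: 5 5 7

Derivation:
Step 1: flows [0->1,2->0] -> levels [5 1 11]
Step 2: flows [0->1,2->0] -> levels [5 2 10]
Step 3: flows [0->1,2->0] -> levels [5 3 9]
Step 4: flows [0->1,2->0] -> levels [5 4 8]
Step 5: flows [0->1,2->0] -> levels [5 5 7]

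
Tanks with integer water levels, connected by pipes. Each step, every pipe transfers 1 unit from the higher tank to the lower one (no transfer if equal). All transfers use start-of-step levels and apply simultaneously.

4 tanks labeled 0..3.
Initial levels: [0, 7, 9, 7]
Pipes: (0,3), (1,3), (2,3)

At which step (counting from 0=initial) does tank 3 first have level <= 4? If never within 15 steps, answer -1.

Answer: 5

Derivation:
Step 1: flows [3->0,1=3,2->3] -> levels [1 7 8 7]
Step 2: flows [3->0,1=3,2->3] -> levels [2 7 7 7]
Step 3: flows [3->0,1=3,2=3] -> levels [3 7 7 6]
Step 4: flows [3->0,1->3,2->3] -> levels [4 6 6 7]
Step 5: flows [3->0,3->1,3->2] -> levels [5 7 7 4]
Tank 3 first reaches <=4 at step 5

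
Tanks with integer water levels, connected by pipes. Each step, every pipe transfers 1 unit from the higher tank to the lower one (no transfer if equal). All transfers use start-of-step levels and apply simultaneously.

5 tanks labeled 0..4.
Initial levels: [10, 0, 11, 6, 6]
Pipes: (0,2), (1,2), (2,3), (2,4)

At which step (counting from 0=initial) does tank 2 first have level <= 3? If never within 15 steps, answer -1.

Step 1: flows [2->0,2->1,2->3,2->4] -> levels [11 1 7 7 7]
Step 2: flows [0->2,2->1,2=3,2=4] -> levels [10 2 7 7 7]
Step 3: flows [0->2,2->1,2=3,2=4] -> levels [9 3 7 7 7]
Step 4: flows [0->2,2->1,2=3,2=4] -> levels [8 4 7 7 7]
Step 5: flows [0->2,2->1,2=3,2=4] -> levels [7 5 7 7 7]
Step 6: flows [0=2,2->1,2=3,2=4] -> levels [7 6 6 7 7]
Step 7: flows [0->2,1=2,3->2,4->2] -> levels [6 6 9 6 6]
Step 8: flows [2->0,2->1,2->3,2->4] -> levels [7 7 5 7 7]
Step 9: flows [0->2,1->2,3->2,4->2] -> levels [6 6 9 6 6]
  -> period-2 cycle (repeats step 7); tank 2 never drops to <=3
Tank 2 never reaches <=3 within 15 steps

Answer: -1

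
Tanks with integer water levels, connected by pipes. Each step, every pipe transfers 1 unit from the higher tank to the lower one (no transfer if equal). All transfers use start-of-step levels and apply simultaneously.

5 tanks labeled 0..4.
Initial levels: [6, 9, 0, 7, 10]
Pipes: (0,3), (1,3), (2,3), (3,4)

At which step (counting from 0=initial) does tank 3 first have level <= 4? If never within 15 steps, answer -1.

Step 1: flows [3->0,1->3,3->2,4->3] -> levels [7 8 1 7 9]
Step 2: flows [0=3,1->3,3->2,4->3] -> levels [7 7 2 8 8]
Step 3: flows [3->0,3->1,3->2,3=4] -> levels [8 8 3 5 8]
Step 4: flows [0->3,1->3,3->2,4->3] -> levels [7 7 4 7 7]
Step 5: flows [0=3,1=3,3->2,3=4] -> levels [7 7 5 6 7]
Step 6: flows [0->3,1->3,3->2,4->3] -> levels [6 6 6 8 6]
Step 7: flows [3->0,3->1,3->2,3->4] -> levels [7 7 7 4 7]
Tank 3 first reaches <=4 at step 7

Answer: 7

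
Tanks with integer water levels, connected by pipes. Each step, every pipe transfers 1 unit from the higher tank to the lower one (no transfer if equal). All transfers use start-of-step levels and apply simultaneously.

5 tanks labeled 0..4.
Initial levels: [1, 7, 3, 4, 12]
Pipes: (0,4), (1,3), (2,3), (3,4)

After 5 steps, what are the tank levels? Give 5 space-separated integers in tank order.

Step 1: flows [4->0,1->3,3->2,4->3] -> levels [2 6 4 5 10]
Step 2: flows [4->0,1->3,3->2,4->3] -> levels [3 5 5 6 8]
Step 3: flows [4->0,3->1,3->2,4->3] -> levels [4 6 6 5 6]
Step 4: flows [4->0,1->3,2->3,4->3] -> levels [5 5 5 8 4]
Step 5: flows [0->4,3->1,3->2,3->4] -> levels [4 6 6 5 6]

Answer: 4 6 6 5 6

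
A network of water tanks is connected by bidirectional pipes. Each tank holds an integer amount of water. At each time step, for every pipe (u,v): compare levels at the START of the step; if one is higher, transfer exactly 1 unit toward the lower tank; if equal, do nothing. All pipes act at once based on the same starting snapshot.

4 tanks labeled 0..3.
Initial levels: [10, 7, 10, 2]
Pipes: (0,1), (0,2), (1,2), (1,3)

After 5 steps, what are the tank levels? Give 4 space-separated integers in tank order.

Answer: 7 8 7 7

Derivation:
Step 1: flows [0->1,0=2,2->1,1->3] -> levels [9 8 9 3]
Step 2: flows [0->1,0=2,2->1,1->3] -> levels [8 9 8 4]
Step 3: flows [1->0,0=2,1->2,1->3] -> levels [9 6 9 5]
Step 4: flows [0->1,0=2,2->1,1->3] -> levels [8 7 8 6]
Step 5: flows [0->1,0=2,2->1,1->3] -> levels [7 8 7 7]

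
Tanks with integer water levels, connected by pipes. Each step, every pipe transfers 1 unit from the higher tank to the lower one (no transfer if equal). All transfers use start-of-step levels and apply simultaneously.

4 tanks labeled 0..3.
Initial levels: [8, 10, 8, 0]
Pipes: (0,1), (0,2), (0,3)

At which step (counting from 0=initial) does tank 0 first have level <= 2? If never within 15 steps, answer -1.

Step 1: flows [1->0,0=2,0->3] -> levels [8 9 8 1]
Step 2: flows [1->0,0=2,0->3] -> levels [8 8 8 2]
Step 3: flows [0=1,0=2,0->3] -> levels [7 8 8 3]
Step 4: flows [1->0,2->0,0->3] -> levels [8 7 7 4]
Step 5: flows [0->1,0->2,0->3] -> levels [5 8 8 5]
Step 6: flows [1->0,2->0,0=3] -> levels [7 7 7 5]
Step 7: flows [0=1,0=2,0->3] -> levels [6 7 7 6]
Step 8: flows [1->0,2->0,0=3] -> levels [8 6 6 6]
Step 9: flows [0->1,0->2,0->3] -> levels [5 7 7 7]
Step 10: flows [1->0,2->0,3->0] -> levels [8 6 6 6]
  -> period-2 cycle (repeats step 8); tank 0 never drops to <=2
Tank 0 never reaches <=2 within 15 steps

Answer: -1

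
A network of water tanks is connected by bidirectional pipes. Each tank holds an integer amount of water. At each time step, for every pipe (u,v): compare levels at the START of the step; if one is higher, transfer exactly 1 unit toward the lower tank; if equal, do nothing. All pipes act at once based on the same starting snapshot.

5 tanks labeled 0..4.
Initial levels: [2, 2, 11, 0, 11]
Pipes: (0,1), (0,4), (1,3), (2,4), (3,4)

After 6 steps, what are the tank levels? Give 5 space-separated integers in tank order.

Step 1: flows [0=1,4->0,1->3,2=4,4->3] -> levels [3 1 11 2 9]
Step 2: flows [0->1,4->0,3->1,2->4,4->3] -> levels [3 3 10 2 8]
Step 3: flows [0=1,4->0,1->3,2->4,4->3] -> levels [4 2 9 4 7]
Step 4: flows [0->1,4->0,3->1,2->4,4->3] -> levels [4 4 8 4 6]
Step 5: flows [0=1,4->0,1=3,2->4,4->3] -> levels [5 4 7 5 5]
Step 6: flows [0->1,0=4,3->1,2->4,3=4] -> levels [4 6 6 4 6]

Answer: 4 6 6 4 6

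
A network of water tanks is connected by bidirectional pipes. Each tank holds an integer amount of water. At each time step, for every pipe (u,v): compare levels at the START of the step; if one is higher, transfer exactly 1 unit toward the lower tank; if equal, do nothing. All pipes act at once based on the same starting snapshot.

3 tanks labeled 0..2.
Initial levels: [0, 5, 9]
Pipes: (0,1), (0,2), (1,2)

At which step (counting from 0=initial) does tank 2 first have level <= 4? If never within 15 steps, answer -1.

Answer: 3

Derivation:
Step 1: flows [1->0,2->0,2->1] -> levels [2 5 7]
Step 2: flows [1->0,2->0,2->1] -> levels [4 5 5]
Step 3: flows [1->0,2->0,1=2] -> levels [6 4 4]
Tank 2 first reaches <=4 at step 3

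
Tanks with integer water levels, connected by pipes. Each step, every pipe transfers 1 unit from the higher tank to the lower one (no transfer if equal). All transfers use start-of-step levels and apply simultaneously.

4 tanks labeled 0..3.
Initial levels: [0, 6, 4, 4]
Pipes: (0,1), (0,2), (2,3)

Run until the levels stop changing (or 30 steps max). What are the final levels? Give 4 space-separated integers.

Step 1: flows [1->0,2->0,2=3] -> levels [2 5 3 4]
Step 2: flows [1->0,2->0,3->2] -> levels [4 4 3 3]
Step 3: flows [0=1,0->2,2=3] -> levels [3 4 4 3]
Step 4: flows [1->0,2->0,2->3] -> levels [5 3 2 4]
Step 5: flows [0->1,0->2,3->2] -> levels [3 4 4 3]
  -> period-2 cycle: step 5 state = step 3 state; never stabilizes
  -> state at step 30: (30-3) mod 2 = 1, same as step 4 -> [5 3 2 4]

Answer: 5 3 2 4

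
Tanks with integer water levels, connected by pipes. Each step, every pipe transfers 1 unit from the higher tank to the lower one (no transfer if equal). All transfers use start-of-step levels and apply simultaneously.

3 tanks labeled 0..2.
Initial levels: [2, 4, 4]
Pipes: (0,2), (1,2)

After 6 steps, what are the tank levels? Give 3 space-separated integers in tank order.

Answer: 3 3 4

Derivation:
Step 1: flows [2->0,1=2] -> levels [3 4 3]
Step 2: flows [0=2,1->2] -> levels [3 3 4]
Step 3: flows [2->0,2->1] -> levels [4 4 2]
Step 4: flows [0->2,1->2] -> levels [3 3 4]
  -> period-2 cycle: step 4 state = step 2 state
  -> state at step 6: (6-2) mod 2 = 0, same as step 2 -> [3 3 4]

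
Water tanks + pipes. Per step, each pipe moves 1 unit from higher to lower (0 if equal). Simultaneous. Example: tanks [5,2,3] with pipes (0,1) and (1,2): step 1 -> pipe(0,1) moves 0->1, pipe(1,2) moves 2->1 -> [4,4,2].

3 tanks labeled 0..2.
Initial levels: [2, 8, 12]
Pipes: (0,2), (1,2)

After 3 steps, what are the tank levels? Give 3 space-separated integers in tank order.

Step 1: flows [2->0,2->1] -> levels [3 9 10]
Step 2: flows [2->0,2->1] -> levels [4 10 8]
Step 3: flows [2->0,1->2] -> levels [5 9 8]

Answer: 5 9 8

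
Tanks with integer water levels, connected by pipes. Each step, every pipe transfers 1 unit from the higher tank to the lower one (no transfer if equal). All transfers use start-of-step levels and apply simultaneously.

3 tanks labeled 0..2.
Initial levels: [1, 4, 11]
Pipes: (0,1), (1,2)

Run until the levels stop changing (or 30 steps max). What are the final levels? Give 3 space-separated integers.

Answer: 5 6 5

Derivation:
Step 1: flows [1->0,2->1] -> levels [2 4 10]
Step 2: flows [1->0,2->1] -> levels [3 4 9]
Step 3: flows [1->0,2->1] -> levels [4 4 8]
Step 4: flows [0=1,2->1] -> levels [4 5 7]
Step 5: flows [1->0,2->1] -> levels [5 5 6]
Step 6: flows [0=1,2->1] -> levels [5 6 5]
Step 7: flows [1->0,1->2] -> levels [6 4 6]
Step 8: flows [0->1,2->1] -> levels [5 6 5]
  -> period-2 cycle: step 8 state = step 6 state; never stabilizes
  -> state at step 30: (30-6) mod 2 = 0, same as step 6 -> [5 6 5]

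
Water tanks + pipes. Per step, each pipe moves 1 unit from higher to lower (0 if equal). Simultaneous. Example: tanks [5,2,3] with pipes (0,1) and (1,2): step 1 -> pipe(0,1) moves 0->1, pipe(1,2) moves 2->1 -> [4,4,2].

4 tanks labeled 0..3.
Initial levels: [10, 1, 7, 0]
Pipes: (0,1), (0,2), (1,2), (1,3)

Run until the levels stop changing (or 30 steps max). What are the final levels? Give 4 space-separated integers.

Answer: 4 6 4 4

Derivation:
Step 1: flows [0->1,0->2,2->1,1->3] -> levels [8 2 7 1]
Step 2: flows [0->1,0->2,2->1,1->3] -> levels [6 3 7 2]
Step 3: flows [0->1,2->0,2->1,1->3] -> levels [6 4 5 3]
Step 4: flows [0->1,0->2,2->1,1->3] -> levels [4 5 5 4]
Step 5: flows [1->0,2->0,1=2,1->3] -> levels [6 3 4 5]
Step 6: flows [0->1,0->2,2->1,3->1] -> levels [4 6 4 4]
Step 7: flows [1->0,0=2,1->2,1->3] -> levels [5 3 5 5]
Step 8: flows [0->1,0=2,2->1,3->1] -> levels [4 6 4 4]
  -> period-2 cycle: step 8 state = step 6 state; never stabilizes
  -> state at step 30: (30-6) mod 2 = 0, same as step 6 -> [4 6 4 4]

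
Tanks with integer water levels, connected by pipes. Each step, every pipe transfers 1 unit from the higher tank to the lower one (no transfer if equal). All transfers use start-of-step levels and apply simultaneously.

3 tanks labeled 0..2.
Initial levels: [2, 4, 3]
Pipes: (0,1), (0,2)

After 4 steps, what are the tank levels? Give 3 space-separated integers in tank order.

Answer: 2 4 3

Derivation:
Step 1: flows [1->0,2->0] -> levels [4 3 2]
Step 2: flows [0->1,0->2] -> levels [2 4 3]
  -> period-2 cycle: step 2 state = step 0 state
  -> state at step 4: (4-0) mod 2 = 0, same as step 0 -> [2 4 3]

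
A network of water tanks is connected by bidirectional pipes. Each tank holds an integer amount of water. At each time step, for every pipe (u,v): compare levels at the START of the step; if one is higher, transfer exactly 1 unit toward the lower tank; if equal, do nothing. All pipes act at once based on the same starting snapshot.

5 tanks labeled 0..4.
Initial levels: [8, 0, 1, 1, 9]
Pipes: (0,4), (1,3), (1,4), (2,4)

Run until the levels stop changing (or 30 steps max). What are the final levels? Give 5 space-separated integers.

Step 1: flows [4->0,3->1,4->1,4->2] -> levels [9 2 2 0 6]
Step 2: flows [0->4,1->3,4->1,4->2] -> levels [8 2 3 1 5]
Step 3: flows [0->4,1->3,4->1,4->2] -> levels [7 2 4 2 4]
Step 4: flows [0->4,1=3,4->1,2=4] -> levels [6 3 4 2 4]
Step 5: flows [0->4,1->3,4->1,2=4] -> levels [5 3 4 3 4]
Step 6: flows [0->4,1=3,4->1,2=4] -> levels [4 4 4 3 4]
Step 7: flows [0=4,1->3,1=4,2=4] -> levels [4 3 4 4 4]
Step 8: flows [0=4,3->1,4->1,2=4] -> levels [4 5 4 3 3]
Step 9: flows [0->4,1->3,1->4,2->4] -> levels [3 3 3 4 6]
Step 10: flows [4->0,3->1,4->1,4->2] -> levels [4 5 4 3 3]
  -> period-2 cycle: step 10 state = step 8 state; never stabilizes
  -> state at step 30: (30-8) mod 2 = 0, same as step 8 -> [4 5 4 3 3]

Answer: 4 5 4 3 3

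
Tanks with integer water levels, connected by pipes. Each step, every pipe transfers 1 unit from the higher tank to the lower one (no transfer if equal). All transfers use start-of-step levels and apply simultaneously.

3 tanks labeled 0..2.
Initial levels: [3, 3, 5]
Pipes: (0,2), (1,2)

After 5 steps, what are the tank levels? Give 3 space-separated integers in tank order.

Answer: 4 4 3

Derivation:
Step 1: flows [2->0,2->1] -> levels [4 4 3]
Step 2: flows [0->2,1->2] -> levels [3 3 5]
  -> period-2 cycle: step 2 state = step 0 state
  -> state at step 5: (5-0) mod 2 = 1, same as step 1 -> [4 4 3]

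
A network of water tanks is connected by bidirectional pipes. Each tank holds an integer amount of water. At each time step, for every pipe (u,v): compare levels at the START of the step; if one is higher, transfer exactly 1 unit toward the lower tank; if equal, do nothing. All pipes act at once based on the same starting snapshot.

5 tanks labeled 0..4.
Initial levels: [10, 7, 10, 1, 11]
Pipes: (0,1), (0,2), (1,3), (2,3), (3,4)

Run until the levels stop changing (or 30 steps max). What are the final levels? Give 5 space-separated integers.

Step 1: flows [0->1,0=2,1->3,2->3,4->3] -> levels [9 7 9 4 10]
Step 2: flows [0->1,0=2,1->3,2->3,4->3] -> levels [8 7 8 7 9]
Step 3: flows [0->1,0=2,1=3,2->3,4->3] -> levels [7 8 7 9 8]
Step 4: flows [1->0,0=2,3->1,3->2,3->4] -> levels [8 8 8 6 9]
Step 5: flows [0=1,0=2,1->3,2->3,4->3] -> levels [8 7 7 9 8]
Step 6: flows [0->1,0->2,3->1,3->2,3->4] -> levels [6 9 9 6 9]
Step 7: flows [1->0,2->0,1->3,2->3,4->3] -> levels [8 7 7 9 8]
  -> period-2 cycle: step 7 state = step 5 state; never stabilizes
  -> state at step 30: (30-5) mod 2 = 1, same as step 6 -> [6 9 9 6 9]

Answer: 6 9 9 6 9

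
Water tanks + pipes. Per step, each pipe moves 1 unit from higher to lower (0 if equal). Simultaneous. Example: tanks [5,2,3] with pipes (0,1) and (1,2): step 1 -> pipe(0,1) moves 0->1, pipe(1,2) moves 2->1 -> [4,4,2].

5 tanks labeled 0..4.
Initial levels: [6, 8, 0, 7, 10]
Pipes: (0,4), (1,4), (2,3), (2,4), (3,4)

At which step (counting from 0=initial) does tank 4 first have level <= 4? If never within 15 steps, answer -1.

Answer: 5

Derivation:
Step 1: flows [4->0,4->1,3->2,4->2,4->3] -> levels [7 9 2 7 6]
Step 2: flows [0->4,1->4,3->2,4->2,3->4] -> levels [6 8 4 5 8]
Step 3: flows [4->0,1=4,3->2,4->2,4->3] -> levels [7 8 6 5 5]
Step 4: flows [0->4,1->4,2->3,2->4,3=4] -> levels [6 7 4 6 8]
Step 5: flows [4->0,4->1,3->2,4->2,4->3] -> levels [7 8 6 6 4]
Tank 4 first reaches <=4 at step 5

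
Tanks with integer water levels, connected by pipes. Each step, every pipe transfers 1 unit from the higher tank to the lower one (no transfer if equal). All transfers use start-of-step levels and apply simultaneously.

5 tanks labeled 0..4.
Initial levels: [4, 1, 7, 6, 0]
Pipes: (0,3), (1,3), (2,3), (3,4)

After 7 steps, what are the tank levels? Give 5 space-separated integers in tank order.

Answer: 4 4 4 2 4

Derivation:
Step 1: flows [3->0,3->1,2->3,3->4] -> levels [5 2 6 4 1]
Step 2: flows [0->3,3->1,2->3,3->4] -> levels [4 3 5 4 2]
Step 3: flows [0=3,3->1,2->3,3->4] -> levels [4 4 4 3 3]
Step 4: flows [0->3,1->3,2->3,3=4] -> levels [3 3 3 6 3]
Step 5: flows [3->0,3->1,3->2,3->4] -> levels [4 4 4 2 4]
Step 6: flows [0->3,1->3,2->3,4->3] -> levels [3 3 3 6 3]
  -> period-2 cycle: step 6 state = step 4 state
  -> state at step 7: (7-4) mod 2 = 1, same as step 5 -> [4 4 4 2 4]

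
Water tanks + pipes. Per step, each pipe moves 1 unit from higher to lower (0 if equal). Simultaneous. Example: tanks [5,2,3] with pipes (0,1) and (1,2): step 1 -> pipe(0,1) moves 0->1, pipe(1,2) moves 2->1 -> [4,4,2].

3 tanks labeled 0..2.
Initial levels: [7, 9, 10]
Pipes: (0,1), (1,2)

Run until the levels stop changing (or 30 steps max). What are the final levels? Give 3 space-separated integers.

Answer: 9 8 9

Derivation:
Step 1: flows [1->0,2->1] -> levels [8 9 9]
Step 2: flows [1->0,1=2] -> levels [9 8 9]
Step 3: flows [0->1,2->1] -> levels [8 10 8]
Step 4: flows [1->0,1->2] -> levels [9 8 9]
  -> period-2 cycle: step 4 state = step 2 state; never stabilizes
  -> state at step 30: (30-2) mod 2 = 0, same as step 2 -> [9 8 9]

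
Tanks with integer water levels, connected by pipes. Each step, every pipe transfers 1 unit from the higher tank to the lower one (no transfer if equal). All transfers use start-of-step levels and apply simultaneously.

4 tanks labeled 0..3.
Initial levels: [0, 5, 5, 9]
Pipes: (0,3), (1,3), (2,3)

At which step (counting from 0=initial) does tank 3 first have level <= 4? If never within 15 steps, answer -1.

Step 1: flows [3->0,3->1,3->2] -> levels [1 6 6 6]
Step 2: flows [3->0,1=3,2=3] -> levels [2 6 6 5]
Step 3: flows [3->0,1->3,2->3] -> levels [3 5 5 6]
Step 4: flows [3->0,3->1,3->2] -> levels [4 6 6 3]
Tank 3 first reaches <=4 at step 4

Answer: 4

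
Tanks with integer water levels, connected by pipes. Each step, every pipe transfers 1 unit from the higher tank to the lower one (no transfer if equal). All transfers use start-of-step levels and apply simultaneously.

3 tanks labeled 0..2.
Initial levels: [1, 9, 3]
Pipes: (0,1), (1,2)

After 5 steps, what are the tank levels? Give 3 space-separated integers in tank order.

Step 1: flows [1->0,1->2] -> levels [2 7 4]
Step 2: flows [1->0,1->2] -> levels [3 5 5]
Step 3: flows [1->0,1=2] -> levels [4 4 5]
Step 4: flows [0=1,2->1] -> levels [4 5 4]
Step 5: flows [1->0,1->2] -> levels [5 3 5]

Answer: 5 3 5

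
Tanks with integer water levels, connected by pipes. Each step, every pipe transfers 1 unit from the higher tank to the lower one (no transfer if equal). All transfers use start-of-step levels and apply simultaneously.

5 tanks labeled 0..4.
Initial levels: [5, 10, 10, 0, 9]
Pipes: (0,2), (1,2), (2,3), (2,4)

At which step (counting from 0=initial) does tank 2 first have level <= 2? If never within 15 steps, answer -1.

Step 1: flows [2->0,1=2,2->3,2->4] -> levels [6 10 7 1 10]
Step 2: flows [2->0,1->2,2->3,4->2] -> levels [7 9 7 2 9]
Step 3: flows [0=2,1->2,2->3,4->2] -> levels [7 8 8 3 8]
Step 4: flows [2->0,1=2,2->3,2=4] -> levels [8 8 6 4 8]
Step 5: flows [0->2,1->2,2->3,4->2] -> levels [7 7 8 5 7]
Step 6: flows [2->0,2->1,2->3,2->4] -> levels [8 8 4 6 8]
Step 7: flows [0->2,1->2,3->2,4->2] -> levels [7 7 8 5 7]
  -> period-2 cycle (repeats step 5); tank 2 never drops to <=2
Tank 2 never reaches <=2 within 15 steps

Answer: -1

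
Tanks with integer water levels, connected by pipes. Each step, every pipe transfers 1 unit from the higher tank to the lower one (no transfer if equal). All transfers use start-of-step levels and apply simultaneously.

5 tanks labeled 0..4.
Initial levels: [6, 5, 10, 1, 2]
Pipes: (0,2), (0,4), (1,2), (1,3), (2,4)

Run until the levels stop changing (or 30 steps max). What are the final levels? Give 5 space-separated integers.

Step 1: flows [2->0,0->4,2->1,1->3,2->4] -> levels [6 5 7 2 4]
Step 2: flows [2->0,0->4,2->1,1->3,2->4] -> levels [6 5 4 3 6]
Step 3: flows [0->2,0=4,1->2,1->3,4->2] -> levels [5 3 7 4 5]
Step 4: flows [2->0,0=4,2->1,3->1,2->4] -> levels [6 5 4 3 6]
  -> period-2 cycle: step 4 state = step 2 state; never stabilizes
  -> state at step 30: (30-2) mod 2 = 0, same as step 2 -> [6 5 4 3 6]

Answer: 6 5 4 3 6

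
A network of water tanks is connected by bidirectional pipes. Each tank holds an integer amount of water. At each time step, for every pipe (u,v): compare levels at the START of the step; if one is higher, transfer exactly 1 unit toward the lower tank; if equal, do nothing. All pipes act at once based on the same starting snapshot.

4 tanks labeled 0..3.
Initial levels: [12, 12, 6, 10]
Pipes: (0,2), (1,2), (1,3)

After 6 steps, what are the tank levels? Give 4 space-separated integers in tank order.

Answer: 10 10 10 10

Derivation:
Step 1: flows [0->2,1->2,1->3] -> levels [11 10 8 11]
Step 2: flows [0->2,1->2,3->1] -> levels [10 10 10 10]
Step 3: flows [0=2,1=2,1=3] -> levels [10 10 10 10]
  -> stable; steps 4..6 unchanged -> [10 10 10 10]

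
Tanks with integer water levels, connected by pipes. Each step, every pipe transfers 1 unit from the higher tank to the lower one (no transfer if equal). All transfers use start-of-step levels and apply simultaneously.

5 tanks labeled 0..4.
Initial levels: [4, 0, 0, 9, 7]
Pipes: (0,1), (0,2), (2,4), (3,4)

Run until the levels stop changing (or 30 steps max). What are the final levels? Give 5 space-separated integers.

Answer: 3 4 4 4 5

Derivation:
Step 1: flows [0->1,0->2,4->2,3->4] -> levels [2 1 2 8 7]
Step 2: flows [0->1,0=2,4->2,3->4] -> levels [1 2 3 7 7]
Step 3: flows [1->0,2->0,4->2,3=4] -> levels [3 1 3 7 6]
Step 4: flows [0->1,0=2,4->2,3->4] -> levels [2 2 4 6 6]
Step 5: flows [0=1,2->0,4->2,3=4] -> levels [3 2 4 6 5]
Step 6: flows [0->1,2->0,4->2,3->4] -> levels [3 3 4 5 5]
Step 7: flows [0=1,2->0,4->2,3=4] -> levels [4 3 4 5 4]
Step 8: flows [0->1,0=2,2=4,3->4] -> levels [3 4 4 4 5]
Step 9: flows [1->0,2->0,4->2,4->3] -> levels [5 3 4 5 3]
Step 10: flows [0->1,0->2,2->4,3->4] -> levels [3 4 4 4 5]
  -> period-2 cycle: step 10 state = step 8 state; never stabilizes
  -> state at step 30: (30-8) mod 2 = 0, same as step 8 -> [3 4 4 4 5]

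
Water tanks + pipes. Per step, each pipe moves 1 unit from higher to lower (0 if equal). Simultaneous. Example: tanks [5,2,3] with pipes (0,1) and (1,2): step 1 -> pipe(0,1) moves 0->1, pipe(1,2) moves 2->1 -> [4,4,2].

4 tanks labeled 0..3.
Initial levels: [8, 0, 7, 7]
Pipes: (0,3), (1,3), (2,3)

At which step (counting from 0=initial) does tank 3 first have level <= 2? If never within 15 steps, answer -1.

Step 1: flows [0->3,3->1,2=3] -> levels [7 1 7 7]
Step 2: flows [0=3,3->1,2=3] -> levels [7 2 7 6]
Step 3: flows [0->3,3->1,2->3] -> levels [6 3 6 7]
Step 4: flows [3->0,3->1,3->2] -> levels [7 4 7 4]
Step 5: flows [0->3,1=3,2->3] -> levels [6 4 6 6]
Step 6: flows [0=3,3->1,2=3] -> levels [6 5 6 5]
Step 7: flows [0->3,1=3,2->3] -> levels [5 5 5 7]
Step 8: flows [3->0,3->1,3->2] -> levels [6 6 6 4]
Step 9: flows [0->3,1->3,2->3] -> levels [5 5 5 7]
  -> period-2 cycle (repeats step 7); tank 3 never drops to <=2
Tank 3 never reaches <=2 within 15 steps

Answer: -1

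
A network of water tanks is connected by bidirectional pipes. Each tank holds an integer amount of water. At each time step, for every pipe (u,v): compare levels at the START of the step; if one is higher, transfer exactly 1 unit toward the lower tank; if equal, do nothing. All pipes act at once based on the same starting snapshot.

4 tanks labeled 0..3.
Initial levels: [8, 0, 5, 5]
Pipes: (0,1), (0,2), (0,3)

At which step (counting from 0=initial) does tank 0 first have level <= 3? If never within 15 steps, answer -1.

Answer: 3

Derivation:
Step 1: flows [0->1,0->2,0->3] -> levels [5 1 6 6]
Step 2: flows [0->1,2->0,3->0] -> levels [6 2 5 5]
Step 3: flows [0->1,0->2,0->3] -> levels [3 3 6 6]
Tank 0 first reaches <=3 at step 3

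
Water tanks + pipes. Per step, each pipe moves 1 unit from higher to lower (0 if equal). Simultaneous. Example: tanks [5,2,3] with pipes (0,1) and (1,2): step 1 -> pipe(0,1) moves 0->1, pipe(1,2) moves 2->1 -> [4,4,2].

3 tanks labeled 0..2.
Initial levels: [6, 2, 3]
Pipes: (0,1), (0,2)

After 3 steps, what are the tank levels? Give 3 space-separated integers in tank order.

Step 1: flows [0->1,0->2] -> levels [4 3 4]
Step 2: flows [0->1,0=2] -> levels [3 4 4]
Step 3: flows [1->0,2->0] -> levels [5 3 3]

Answer: 5 3 3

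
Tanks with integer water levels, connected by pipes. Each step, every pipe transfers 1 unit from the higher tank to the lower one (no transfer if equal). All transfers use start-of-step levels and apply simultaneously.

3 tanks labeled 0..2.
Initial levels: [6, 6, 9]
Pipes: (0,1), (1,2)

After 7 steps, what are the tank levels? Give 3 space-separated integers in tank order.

Answer: 7 7 7

Derivation:
Step 1: flows [0=1,2->1] -> levels [6 7 8]
Step 2: flows [1->0,2->1] -> levels [7 7 7]
Step 3: flows [0=1,1=2] -> levels [7 7 7]
  -> stable; steps 4..7 unchanged -> [7 7 7]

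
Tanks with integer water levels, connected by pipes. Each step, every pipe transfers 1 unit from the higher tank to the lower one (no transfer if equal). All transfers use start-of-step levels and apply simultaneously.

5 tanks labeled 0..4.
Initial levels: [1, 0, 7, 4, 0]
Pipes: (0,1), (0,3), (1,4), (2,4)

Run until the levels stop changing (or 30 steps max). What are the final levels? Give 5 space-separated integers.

Answer: 3 1 3 1 4

Derivation:
Step 1: flows [0->1,3->0,1=4,2->4] -> levels [1 1 6 3 1]
Step 2: flows [0=1,3->0,1=4,2->4] -> levels [2 1 5 2 2]
Step 3: flows [0->1,0=3,4->1,2->4] -> levels [1 3 4 2 2]
Step 4: flows [1->0,3->0,1->4,2->4] -> levels [3 1 3 1 4]
Step 5: flows [0->1,0->3,4->1,4->2] -> levels [1 3 4 2 2]
  -> period-2 cycle: step 5 state = step 3 state; never stabilizes
  -> state at step 30: (30-3) mod 2 = 1, same as step 4 -> [3 1 3 1 4]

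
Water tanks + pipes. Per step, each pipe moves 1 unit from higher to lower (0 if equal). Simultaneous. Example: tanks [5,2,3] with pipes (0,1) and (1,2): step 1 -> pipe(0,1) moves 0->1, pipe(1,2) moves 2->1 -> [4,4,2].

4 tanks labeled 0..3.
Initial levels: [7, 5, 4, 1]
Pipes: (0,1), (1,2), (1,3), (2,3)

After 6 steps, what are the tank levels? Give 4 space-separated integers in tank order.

Answer: 5 3 4 5

Derivation:
Step 1: flows [0->1,1->2,1->3,2->3] -> levels [6 4 4 3]
Step 2: flows [0->1,1=2,1->3,2->3] -> levels [5 4 3 5]
Step 3: flows [0->1,1->2,3->1,3->2] -> levels [4 5 5 3]
Step 4: flows [1->0,1=2,1->3,2->3] -> levels [5 3 4 5]
Step 5: flows [0->1,2->1,3->1,3->2] -> levels [4 6 4 3]
Step 6: flows [1->0,1->2,1->3,2->3] -> levels [5 3 4 5]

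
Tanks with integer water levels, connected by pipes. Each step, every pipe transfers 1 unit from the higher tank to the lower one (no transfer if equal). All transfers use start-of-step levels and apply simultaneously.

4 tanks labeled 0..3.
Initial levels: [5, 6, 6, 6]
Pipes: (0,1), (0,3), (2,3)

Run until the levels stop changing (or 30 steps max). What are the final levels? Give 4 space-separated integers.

Answer: 5 6 5 7

Derivation:
Step 1: flows [1->0,3->0,2=3] -> levels [7 5 6 5]
Step 2: flows [0->1,0->3,2->3] -> levels [5 6 5 7]
Step 3: flows [1->0,3->0,3->2] -> levels [7 5 6 5]
  -> period-2 cycle: step 3 state = step 1 state; never stabilizes
  -> state at step 30: (30-1) mod 2 = 1, same as step 2 -> [5 6 5 7]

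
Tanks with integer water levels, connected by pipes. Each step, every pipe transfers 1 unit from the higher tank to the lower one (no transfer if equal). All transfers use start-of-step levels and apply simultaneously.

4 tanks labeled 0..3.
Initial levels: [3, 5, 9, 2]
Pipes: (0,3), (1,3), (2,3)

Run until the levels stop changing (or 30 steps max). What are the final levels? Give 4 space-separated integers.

Step 1: flows [0->3,1->3,2->3] -> levels [2 4 8 5]
Step 2: flows [3->0,3->1,2->3] -> levels [3 5 7 4]
Step 3: flows [3->0,1->3,2->3] -> levels [4 4 6 5]
Step 4: flows [3->0,3->1,2->3] -> levels [5 5 5 4]
Step 5: flows [0->3,1->3,2->3] -> levels [4 4 4 7]
Step 6: flows [3->0,3->1,3->2] -> levels [5 5 5 4]
  -> period-2 cycle: step 6 state = step 4 state; never stabilizes
  -> state at step 30: (30-4) mod 2 = 0, same as step 4 -> [5 5 5 4]

Answer: 5 5 5 4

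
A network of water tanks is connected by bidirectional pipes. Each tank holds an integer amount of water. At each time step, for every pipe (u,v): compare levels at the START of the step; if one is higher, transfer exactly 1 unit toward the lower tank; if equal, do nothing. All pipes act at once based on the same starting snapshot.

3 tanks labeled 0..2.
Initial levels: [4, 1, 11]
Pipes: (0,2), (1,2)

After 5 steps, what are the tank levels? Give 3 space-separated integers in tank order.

Answer: 5 5 6

Derivation:
Step 1: flows [2->0,2->1] -> levels [5 2 9]
Step 2: flows [2->0,2->1] -> levels [6 3 7]
Step 3: flows [2->0,2->1] -> levels [7 4 5]
Step 4: flows [0->2,2->1] -> levels [6 5 5]
Step 5: flows [0->2,1=2] -> levels [5 5 6]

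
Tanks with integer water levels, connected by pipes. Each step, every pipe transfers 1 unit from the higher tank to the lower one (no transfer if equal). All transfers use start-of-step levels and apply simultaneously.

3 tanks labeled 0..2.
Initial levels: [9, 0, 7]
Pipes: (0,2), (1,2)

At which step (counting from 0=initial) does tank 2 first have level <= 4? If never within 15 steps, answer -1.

Step 1: flows [0->2,2->1] -> levels [8 1 7]
Step 2: flows [0->2,2->1] -> levels [7 2 7]
Step 3: flows [0=2,2->1] -> levels [7 3 6]
Step 4: flows [0->2,2->1] -> levels [6 4 6]
Step 5: flows [0=2,2->1] -> levels [6 5 5]
Step 6: flows [0->2,1=2] -> levels [5 5 6]
Step 7: flows [2->0,2->1] -> levels [6 6 4]
Tank 2 first reaches <=4 at step 7

Answer: 7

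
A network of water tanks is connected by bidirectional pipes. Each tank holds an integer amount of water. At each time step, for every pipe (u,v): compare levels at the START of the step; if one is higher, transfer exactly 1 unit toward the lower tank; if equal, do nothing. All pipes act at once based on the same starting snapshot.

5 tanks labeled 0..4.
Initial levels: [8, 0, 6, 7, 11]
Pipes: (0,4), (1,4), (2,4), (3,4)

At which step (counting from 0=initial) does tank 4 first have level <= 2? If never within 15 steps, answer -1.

Answer: -1

Derivation:
Step 1: flows [4->0,4->1,4->2,4->3] -> levels [9 1 7 8 7]
Step 2: flows [0->4,4->1,2=4,3->4] -> levels [8 2 7 7 8]
Step 3: flows [0=4,4->1,4->2,4->3] -> levels [8 3 8 8 5]
Step 4: flows [0->4,4->1,2->4,3->4] -> levels [7 4 7 7 7]
Step 5: flows [0=4,4->1,2=4,3=4] -> levels [7 5 7 7 6]
Step 6: flows [0->4,4->1,2->4,3->4] -> levels [6 6 6 6 8]
Step 7: flows [4->0,4->1,4->2,4->3] -> levels [7 7 7 7 4]
Step 8: flows [0->4,1->4,2->4,3->4] -> levels [6 6 6 6 8]
  -> period-2 cycle (repeats step 6); tank 4 never drops to <=2
Tank 4 never reaches <=2 within 15 steps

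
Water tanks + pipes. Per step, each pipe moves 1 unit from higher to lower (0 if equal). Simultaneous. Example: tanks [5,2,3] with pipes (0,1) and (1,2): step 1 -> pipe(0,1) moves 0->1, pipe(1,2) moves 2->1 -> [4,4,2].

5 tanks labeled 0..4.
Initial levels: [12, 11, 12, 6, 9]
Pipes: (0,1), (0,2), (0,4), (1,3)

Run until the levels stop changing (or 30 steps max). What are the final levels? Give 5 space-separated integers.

Step 1: flows [0->1,0=2,0->4,1->3] -> levels [10 11 12 7 10]
Step 2: flows [1->0,2->0,0=4,1->3] -> levels [12 9 11 8 10]
Step 3: flows [0->1,0->2,0->4,1->3] -> levels [9 9 12 9 11]
Step 4: flows [0=1,2->0,4->0,1=3] -> levels [11 9 11 9 10]
Step 5: flows [0->1,0=2,0->4,1=3] -> levels [9 10 11 9 11]
Step 6: flows [1->0,2->0,4->0,1->3] -> levels [12 8 10 10 10]
Step 7: flows [0->1,0->2,0->4,3->1] -> levels [9 10 11 9 11]
  -> period-2 cycle: step 7 state = step 5 state; never stabilizes
  -> state at step 30: (30-5) mod 2 = 1, same as step 6 -> [12 8 10 10 10]

Answer: 12 8 10 10 10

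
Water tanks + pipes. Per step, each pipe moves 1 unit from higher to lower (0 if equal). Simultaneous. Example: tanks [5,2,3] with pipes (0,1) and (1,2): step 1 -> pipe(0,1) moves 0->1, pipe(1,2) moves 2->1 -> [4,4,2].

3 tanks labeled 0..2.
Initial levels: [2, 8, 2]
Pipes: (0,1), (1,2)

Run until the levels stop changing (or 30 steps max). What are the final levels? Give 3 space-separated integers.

Step 1: flows [1->0,1->2] -> levels [3 6 3]
Step 2: flows [1->0,1->2] -> levels [4 4 4]
Step 3: flows [0=1,1=2] -> levels [4 4 4]
  -> stable (no change)

Answer: 4 4 4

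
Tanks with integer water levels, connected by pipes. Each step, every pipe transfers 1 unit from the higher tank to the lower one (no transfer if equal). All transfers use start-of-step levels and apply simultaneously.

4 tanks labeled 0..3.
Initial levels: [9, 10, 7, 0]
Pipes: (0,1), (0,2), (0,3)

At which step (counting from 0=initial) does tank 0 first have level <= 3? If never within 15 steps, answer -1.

Step 1: flows [1->0,0->2,0->3] -> levels [8 9 8 1]
Step 2: flows [1->0,0=2,0->3] -> levels [8 8 8 2]
Step 3: flows [0=1,0=2,0->3] -> levels [7 8 8 3]
Step 4: flows [1->0,2->0,0->3] -> levels [8 7 7 4]
Step 5: flows [0->1,0->2,0->3] -> levels [5 8 8 5]
Step 6: flows [1->0,2->0,0=3] -> levels [7 7 7 5]
Step 7: flows [0=1,0=2,0->3] -> levels [6 7 7 6]
Step 8: flows [1->0,2->0,0=3] -> levels [8 6 6 6]
Step 9: flows [0->1,0->2,0->3] -> levels [5 7 7 7]
Step 10: flows [1->0,2->0,3->0] -> levels [8 6 6 6]
  -> period-2 cycle (repeats step 8); tank 0 never drops to <=3
Tank 0 never reaches <=3 within 15 steps

Answer: -1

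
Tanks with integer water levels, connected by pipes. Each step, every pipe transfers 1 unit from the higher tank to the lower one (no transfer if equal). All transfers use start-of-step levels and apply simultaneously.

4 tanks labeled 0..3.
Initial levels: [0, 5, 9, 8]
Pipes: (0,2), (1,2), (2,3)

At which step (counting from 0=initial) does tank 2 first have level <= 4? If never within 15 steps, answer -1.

Answer: 7

Derivation:
Step 1: flows [2->0,2->1,2->3] -> levels [1 6 6 9]
Step 2: flows [2->0,1=2,3->2] -> levels [2 6 6 8]
Step 3: flows [2->0,1=2,3->2] -> levels [3 6 6 7]
Step 4: flows [2->0,1=2,3->2] -> levels [4 6 6 6]
Step 5: flows [2->0,1=2,2=3] -> levels [5 6 5 6]
Step 6: flows [0=2,1->2,3->2] -> levels [5 5 7 5]
Step 7: flows [2->0,2->1,2->3] -> levels [6 6 4 6]
Tank 2 first reaches <=4 at step 7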